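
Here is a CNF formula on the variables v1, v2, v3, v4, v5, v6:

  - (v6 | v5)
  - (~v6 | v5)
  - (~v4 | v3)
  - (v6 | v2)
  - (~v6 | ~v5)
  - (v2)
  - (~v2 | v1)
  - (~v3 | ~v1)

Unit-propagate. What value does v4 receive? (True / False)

False

Unit clause (v2) sets v2 = True.
From (~v2 | v1) and v2 = True: v1 = True.
(~v1 | ~v3) with v1 = True leaves only ~v3, so v3 = False.
(~v4 | v3) with v3 = False leaves only ~v4, so v4 = False.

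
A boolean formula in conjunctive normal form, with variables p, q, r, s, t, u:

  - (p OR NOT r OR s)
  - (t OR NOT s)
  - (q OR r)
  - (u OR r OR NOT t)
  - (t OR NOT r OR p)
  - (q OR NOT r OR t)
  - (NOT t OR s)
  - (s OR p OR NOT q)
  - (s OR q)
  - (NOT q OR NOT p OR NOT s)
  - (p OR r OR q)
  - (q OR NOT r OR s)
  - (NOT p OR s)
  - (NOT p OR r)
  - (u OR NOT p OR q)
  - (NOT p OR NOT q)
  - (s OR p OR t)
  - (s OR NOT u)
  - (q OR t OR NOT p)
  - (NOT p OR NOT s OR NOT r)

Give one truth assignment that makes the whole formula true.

p = False, q = False, r = True, s = True, t = True, u = False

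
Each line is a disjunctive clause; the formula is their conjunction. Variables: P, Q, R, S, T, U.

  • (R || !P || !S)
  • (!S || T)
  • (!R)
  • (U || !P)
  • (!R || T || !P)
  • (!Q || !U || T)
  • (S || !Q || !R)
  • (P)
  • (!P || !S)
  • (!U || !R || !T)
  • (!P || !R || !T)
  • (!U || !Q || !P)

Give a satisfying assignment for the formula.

P = True, Q = False, R = False, S = False, T = True, U = True

Unit propagation: (!R) forces R = False.
Unit propagation: (P) forces P = True.
Unit propagation: (!S) forces S = False.
(U) is a unit clause, so U = True.
Unit propagation: (!Q) forces Q = False.
T is now unconstrained; take T = True.
Check each clause:
  1. (!P || R || !S) — !S is true.
  2. (T || !S) — !S is true.
  3. (!R) — !R is true.
  4. (!P || U) — U is true.
  5. (!P || T || !R) — !R is true.
  6. (!Q || T || !U) — T is true.
  7. (S || !Q || !R) — !R is true.
  8. (P) — P is true.
  9. (!S || !P) — !S is true.
  10. (!R || !T || !U) — !R is true.
  11. (!R || !T || !P) — !R is true.
  12. (!P || !Q || !U) — !Q is true.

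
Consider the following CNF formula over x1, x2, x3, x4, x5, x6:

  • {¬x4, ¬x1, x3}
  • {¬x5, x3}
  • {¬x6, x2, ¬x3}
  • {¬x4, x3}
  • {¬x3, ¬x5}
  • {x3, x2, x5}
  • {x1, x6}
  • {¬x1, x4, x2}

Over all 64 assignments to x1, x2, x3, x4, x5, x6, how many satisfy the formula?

10

Split on x3, then x1.
  x3=1, x1=1: 5 of the 16 assignments to (x2,x4,x5,x6) work.
  x3=1, x1=0: remaining (x2,x4,x5,x6) ∈ {(1,0,0,1); (1,1,0,1)} — 2.
  x3=0, x1=1: remaining (x2,x4,x5,x6) ∈ {(1,0,0,0); (1,0,0,1)} — 2.
  x3=0, x1=0: remaining (x2,x4,x5,x6) ∈ {(1,0,0,1)} — 1.
Total: 5 + 2 + 2 + 1 = 10.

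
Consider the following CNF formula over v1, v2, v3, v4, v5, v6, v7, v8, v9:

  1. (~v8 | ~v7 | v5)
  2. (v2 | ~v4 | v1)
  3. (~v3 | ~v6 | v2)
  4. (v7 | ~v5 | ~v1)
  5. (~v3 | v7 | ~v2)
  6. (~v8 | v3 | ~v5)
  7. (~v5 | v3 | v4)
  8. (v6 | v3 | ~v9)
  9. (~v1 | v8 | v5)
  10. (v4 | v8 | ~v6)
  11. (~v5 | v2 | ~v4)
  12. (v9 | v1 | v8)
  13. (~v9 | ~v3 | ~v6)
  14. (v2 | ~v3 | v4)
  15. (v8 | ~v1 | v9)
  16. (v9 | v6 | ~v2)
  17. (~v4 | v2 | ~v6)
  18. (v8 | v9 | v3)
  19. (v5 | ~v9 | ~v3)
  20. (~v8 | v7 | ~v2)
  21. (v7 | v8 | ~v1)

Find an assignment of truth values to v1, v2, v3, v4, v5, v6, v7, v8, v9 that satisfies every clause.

Branch on v1: take v1 = True.
Try v2 = True.
The remaining clauses are satisfied by v3 = True, v4 = False, v5 = True, v6 = True, v7 = True, v8 = True, v9 = False.

v1 = True, v2 = True, v3 = True, v4 = False, v5 = True, v6 = True, v7 = True, v8 = True, v9 = False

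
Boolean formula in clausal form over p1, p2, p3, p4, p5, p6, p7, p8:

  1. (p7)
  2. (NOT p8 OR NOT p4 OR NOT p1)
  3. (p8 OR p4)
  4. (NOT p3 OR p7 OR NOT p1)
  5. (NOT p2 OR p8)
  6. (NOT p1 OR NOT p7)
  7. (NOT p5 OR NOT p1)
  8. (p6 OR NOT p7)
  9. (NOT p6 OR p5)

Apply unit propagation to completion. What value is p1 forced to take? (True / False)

False

(p7) is a unit clause: p7 = True.
In (NOT p1 OR NOT p7), NOT p7 is now false; NOT p1 must hold, so p1 = False.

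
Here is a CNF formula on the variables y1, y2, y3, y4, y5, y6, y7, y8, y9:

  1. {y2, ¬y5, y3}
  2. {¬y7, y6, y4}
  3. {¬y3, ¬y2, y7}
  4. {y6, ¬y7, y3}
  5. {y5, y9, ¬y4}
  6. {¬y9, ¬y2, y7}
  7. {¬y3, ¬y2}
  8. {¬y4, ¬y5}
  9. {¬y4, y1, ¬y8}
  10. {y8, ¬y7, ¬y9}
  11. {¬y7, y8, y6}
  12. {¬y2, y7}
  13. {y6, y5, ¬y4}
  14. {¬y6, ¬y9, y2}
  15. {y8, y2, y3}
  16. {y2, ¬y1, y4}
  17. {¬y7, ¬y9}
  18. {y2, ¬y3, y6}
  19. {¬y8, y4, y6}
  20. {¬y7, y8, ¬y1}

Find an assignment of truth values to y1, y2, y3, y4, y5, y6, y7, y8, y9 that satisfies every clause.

Set y1 = False and propagate.
Set y2 = False and propagate.
For the remaining variables, y3 = True, y4 = False, y5 = True, y6 = True, y7 = False, y8 = False, y9 = False works.
Every clause has at least one true literal under this assignment.

y1 = False, y2 = False, y3 = True, y4 = False, y5 = True, y6 = True, y7 = False, y8 = False, y9 = False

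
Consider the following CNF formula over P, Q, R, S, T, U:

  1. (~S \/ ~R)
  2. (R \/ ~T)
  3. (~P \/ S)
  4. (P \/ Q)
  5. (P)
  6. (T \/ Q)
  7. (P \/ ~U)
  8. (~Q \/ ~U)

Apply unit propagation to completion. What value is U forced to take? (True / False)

(P) stands alone — P = True.
(S \/ ~P) with P = True leaves only S, so S = True.
(~R \/ ~S) with S = True leaves only ~R, so R = False.
From (R \/ ~T) and R = False: T = False.
From (Q \/ T) and T = False: Q = True.
From (~U \/ ~Q) and Q = True: U = False.

False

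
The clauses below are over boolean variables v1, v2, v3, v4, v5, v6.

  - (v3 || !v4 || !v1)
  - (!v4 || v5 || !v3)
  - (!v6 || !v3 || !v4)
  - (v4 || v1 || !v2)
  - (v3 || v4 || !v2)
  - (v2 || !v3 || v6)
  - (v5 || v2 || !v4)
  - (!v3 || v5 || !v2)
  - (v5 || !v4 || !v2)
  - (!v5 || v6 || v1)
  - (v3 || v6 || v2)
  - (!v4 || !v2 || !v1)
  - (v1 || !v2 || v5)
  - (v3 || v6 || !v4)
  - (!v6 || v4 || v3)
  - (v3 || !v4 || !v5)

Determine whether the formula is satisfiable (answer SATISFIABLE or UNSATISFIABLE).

SATISFIABLE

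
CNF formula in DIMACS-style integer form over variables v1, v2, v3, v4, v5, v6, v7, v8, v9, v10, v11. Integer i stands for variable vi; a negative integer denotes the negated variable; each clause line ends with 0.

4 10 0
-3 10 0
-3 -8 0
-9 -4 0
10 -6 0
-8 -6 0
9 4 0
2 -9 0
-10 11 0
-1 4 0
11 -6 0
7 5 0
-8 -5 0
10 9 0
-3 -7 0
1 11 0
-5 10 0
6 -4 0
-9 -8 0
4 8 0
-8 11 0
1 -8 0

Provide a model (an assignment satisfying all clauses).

v1 = False, v2 = False, v3 = True, v4 = True, v5 = True, v6 = True, v7 = False, v8 = False, v9 = False, v10 = True, v11 = True

Check each clause:
  1. (v4 \/ v10) — v10 is true.
  2. (~v3 \/ v10) — v10 is true.
  3. (~v3 \/ ~v8) — ~v8 is true.
  4. (~v9 \/ ~v4) — ~v9 is true.
  5. (v10 \/ ~v6) — v10 is true.
  6. (~v6 \/ ~v8) — ~v8 is true.
  7. (v9 \/ v4) — v4 is true.
  8. (~v9 \/ v2) — ~v9 is true.
  9. (v11 \/ ~v10) — v11 is true.
  10. (~v1 \/ v4) — v4 is true.
  11. (v11 \/ ~v6) — v11 is true.
  12. (v7 \/ v5) — v5 is true.
  13. (~v5 \/ ~v8) — ~v8 is true.
  14. (v10 \/ v9) — v10 is true.
  15. (~v7 \/ ~v3) — ~v7 is true.
  16. (v1 \/ v11) — v11 is true.
  17. (v10 \/ ~v5) — v10 is true.
  18. (~v4 \/ v6) — v6 is true.
  19. (~v8 \/ ~v9) — ~v8 is true.
  20. (v4 \/ v8) — v4 is true.
  21. (v11 \/ ~v8) — ~v8 is true.
  22. (v1 \/ ~v8) — ~v8 is true.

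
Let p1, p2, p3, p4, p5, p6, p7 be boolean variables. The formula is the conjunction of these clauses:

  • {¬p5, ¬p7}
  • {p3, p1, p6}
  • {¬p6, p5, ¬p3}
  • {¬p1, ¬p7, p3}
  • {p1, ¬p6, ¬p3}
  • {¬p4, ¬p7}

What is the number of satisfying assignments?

50

Case analysis on p3 and p1:
  p3=T, p1=T: p2 free; 7 ways for (p4,p5,p6,p7) × 2^1 = 14.
  p3=T, p1=F: p2 free; 5 ways for (p4,p5,p6,p7) × 2^1 = 10.
  p3=F, p1=T: forces p7=F; p2, p4, p5, p6 free → 2^4 = 16.
  p3=F, p1=F: p2 free; 5 ways for (p4,p5,p6,p7) × 2^1 = 10.
Total: 14 + 10 + 16 + 10 = 50.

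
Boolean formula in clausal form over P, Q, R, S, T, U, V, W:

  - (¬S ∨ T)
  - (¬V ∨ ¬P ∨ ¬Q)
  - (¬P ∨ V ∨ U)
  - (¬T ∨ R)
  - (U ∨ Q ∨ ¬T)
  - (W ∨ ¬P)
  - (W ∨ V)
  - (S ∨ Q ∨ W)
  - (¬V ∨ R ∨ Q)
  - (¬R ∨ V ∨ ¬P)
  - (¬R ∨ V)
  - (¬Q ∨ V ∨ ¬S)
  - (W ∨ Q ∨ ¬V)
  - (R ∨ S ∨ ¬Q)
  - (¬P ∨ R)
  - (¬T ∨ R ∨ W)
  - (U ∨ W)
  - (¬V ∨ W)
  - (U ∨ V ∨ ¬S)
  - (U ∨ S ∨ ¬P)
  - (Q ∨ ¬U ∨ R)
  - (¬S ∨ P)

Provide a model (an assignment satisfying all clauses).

P = F, Q = F, R = F, S = F, T = F, U = F, V = F, W = T

Pure literal: W appears only positively; assign W = True.
Try P = False.
  then S is forced to False.
Branch on Q: take Q = False.
The remaining clauses are satisfied by R = False, T = False, U = False, V = False.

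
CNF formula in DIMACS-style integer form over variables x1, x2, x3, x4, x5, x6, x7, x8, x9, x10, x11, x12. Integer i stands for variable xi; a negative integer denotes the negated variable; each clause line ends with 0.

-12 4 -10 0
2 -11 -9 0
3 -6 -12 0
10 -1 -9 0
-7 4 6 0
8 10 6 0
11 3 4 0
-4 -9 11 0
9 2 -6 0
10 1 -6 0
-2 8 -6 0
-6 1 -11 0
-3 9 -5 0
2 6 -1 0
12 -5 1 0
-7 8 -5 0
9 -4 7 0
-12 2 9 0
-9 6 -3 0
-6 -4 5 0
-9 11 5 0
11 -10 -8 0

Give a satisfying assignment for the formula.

x1 = 1, x2 = 1, x3 = 1, x4 = 0, x5 = 0, x6 = 1, x7 = 0, x8 = 1, x9 = 0, x10 = 1, x11 = 1, x12 = 0

Check each clause:
  1. (x4 ∨ ¬x12 ∨ ¬x10) — ¬x12 is true.
  2. (x2 ∨ ¬x11 ∨ ¬x9) — x2 is true.
  3. (¬x6 ∨ ¬x12 ∨ x3) — x3 is true.
  4. (¬x9 ∨ ¬x1 ∨ x10) — x10 is true.
  5. (¬x7 ∨ x4 ∨ x6) — ¬x7 is true.
  6. (x8 ∨ x10 ∨ x6) — x8 is true.
  7. (x3 ∨ x11 ∨ x4) — x11 is true.
  8. (x11 ∨ ¬x4 ∨ ¬x9) — x11 is true.
  9. (¬x6 ∨ x2 ∨ x9) — x2 is true.
  10. (¬x6 ∨ x10 ∨ x1) — x1 is true.
  11. (x8 ∨ ¬x6 ∨ ¬x2) — x8 is true.
  12. (x1 ∨ ¬x6 ∨ ¬x11) — x1 is true.
  13. (x9 ∨ ¬x3 ∨ ¬x5) — ¬x5 is true.
  14. (¬x1 ∨ x6 ∨ x2) — x2 is true.
  15. (x12 ∨ ¬x5 ∨ x1) — x1 is true.
  16. (¬x5 ∨ ¬x7 ∨ x8) — x8 is true.
  17. (x9 ∨ x7 ∨ ¬x4) — ¬x4 is true.
  18. (x9 ∨ x2 ∨ ¬x12) — x2 is true.
  19. (¬x9 ∨ ¬x3 ∨ x6) — x6 is true.
  20. (x5 ∨ ¬x6 ∨ ¬x4) — ¬x4 is true.
  21. (¬x9 ∨ x5 ∨ x11) — x11 is true.
  22. (¬x8 ∨ x11 ∨ ¬x10) — x11 is true.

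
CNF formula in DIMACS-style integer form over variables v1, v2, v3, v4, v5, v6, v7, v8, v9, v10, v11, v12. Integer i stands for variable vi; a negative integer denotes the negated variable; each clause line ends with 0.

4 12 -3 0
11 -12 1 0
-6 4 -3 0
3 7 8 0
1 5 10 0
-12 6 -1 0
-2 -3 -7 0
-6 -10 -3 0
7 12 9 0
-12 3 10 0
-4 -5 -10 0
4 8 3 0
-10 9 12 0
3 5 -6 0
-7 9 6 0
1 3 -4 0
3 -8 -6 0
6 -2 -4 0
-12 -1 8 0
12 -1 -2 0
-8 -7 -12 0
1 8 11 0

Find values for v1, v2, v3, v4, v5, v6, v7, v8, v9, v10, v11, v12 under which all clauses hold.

v1=F, v2=F, v3=T, v4=T, v5=T, v6=T, v7=T, v8=T, v9=F, v10=F, v11=F, v12=F

v2 occurs only negated in the remaining clauses — set v2 = False.
Try v1 = False.
Set v3 = True and propagate.
For the remaining variables, v4 = True, v5 = True, v6 = True, v7 = True, v8 = True, v9 = False, v10 = False, v11 = False, v12 = False works.
Every clause has at least one true literal under this assignment.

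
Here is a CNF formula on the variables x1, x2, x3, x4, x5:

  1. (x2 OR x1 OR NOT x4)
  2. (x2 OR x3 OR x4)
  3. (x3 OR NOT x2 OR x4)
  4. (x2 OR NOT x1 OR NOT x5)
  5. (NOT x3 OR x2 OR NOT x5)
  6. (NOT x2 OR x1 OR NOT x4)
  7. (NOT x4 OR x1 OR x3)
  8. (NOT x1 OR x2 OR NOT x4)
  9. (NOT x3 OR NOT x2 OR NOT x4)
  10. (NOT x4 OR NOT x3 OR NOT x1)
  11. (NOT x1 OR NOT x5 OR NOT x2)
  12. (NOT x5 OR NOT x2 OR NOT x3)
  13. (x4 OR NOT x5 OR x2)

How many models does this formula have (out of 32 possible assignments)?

5

The models are:
  x1=0 x2=0 x3=1 x4=0 x5=0
  x1=0 x2=1 x3=1 x4=0 x5=0
  x1=1 x2=0 x3=1 x4=0 x5=0
  x1=1 x2=1 x3=0 x4=1 x5=0
  x1=1 x2=1 x3=1 x4=0 x5=0
That's 5 in total.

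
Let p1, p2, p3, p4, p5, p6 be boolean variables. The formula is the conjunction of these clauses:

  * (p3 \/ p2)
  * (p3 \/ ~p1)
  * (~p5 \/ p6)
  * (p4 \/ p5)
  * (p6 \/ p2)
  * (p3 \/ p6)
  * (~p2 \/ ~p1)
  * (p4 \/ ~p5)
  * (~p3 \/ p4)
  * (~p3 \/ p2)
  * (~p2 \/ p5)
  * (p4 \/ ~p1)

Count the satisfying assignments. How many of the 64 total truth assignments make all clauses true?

The models are:
  p1=0 p2=1 p3=0 p4=1 p5=1 p6=1
  p1=0 p2=1 p3=1 p4=1 p5=1 p6=1
That's 2 in total.

2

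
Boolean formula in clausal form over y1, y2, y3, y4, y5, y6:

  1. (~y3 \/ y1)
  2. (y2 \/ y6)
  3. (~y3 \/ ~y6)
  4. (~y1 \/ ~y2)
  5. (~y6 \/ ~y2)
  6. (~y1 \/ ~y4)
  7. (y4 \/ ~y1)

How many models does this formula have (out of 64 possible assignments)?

8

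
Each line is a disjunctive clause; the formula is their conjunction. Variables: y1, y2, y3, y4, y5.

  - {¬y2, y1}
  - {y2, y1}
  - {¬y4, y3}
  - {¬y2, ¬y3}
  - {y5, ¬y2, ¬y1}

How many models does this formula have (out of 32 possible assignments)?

7

Split on y2, then y1.
  y2=T, y1=T: remaining (y3,y4,y5) ∈ {(F,F,T)} — 1.
  y2=T, y1=F: a clause becomes empty — 0.
  y2=F, y1=T: y5 free; 3 ways for (y3,y4) × 2^1 = 6.
  y2=F, y1=F: a clause becomes empty — 0.
Total: 1 + 0 + 6 + 0 = 7.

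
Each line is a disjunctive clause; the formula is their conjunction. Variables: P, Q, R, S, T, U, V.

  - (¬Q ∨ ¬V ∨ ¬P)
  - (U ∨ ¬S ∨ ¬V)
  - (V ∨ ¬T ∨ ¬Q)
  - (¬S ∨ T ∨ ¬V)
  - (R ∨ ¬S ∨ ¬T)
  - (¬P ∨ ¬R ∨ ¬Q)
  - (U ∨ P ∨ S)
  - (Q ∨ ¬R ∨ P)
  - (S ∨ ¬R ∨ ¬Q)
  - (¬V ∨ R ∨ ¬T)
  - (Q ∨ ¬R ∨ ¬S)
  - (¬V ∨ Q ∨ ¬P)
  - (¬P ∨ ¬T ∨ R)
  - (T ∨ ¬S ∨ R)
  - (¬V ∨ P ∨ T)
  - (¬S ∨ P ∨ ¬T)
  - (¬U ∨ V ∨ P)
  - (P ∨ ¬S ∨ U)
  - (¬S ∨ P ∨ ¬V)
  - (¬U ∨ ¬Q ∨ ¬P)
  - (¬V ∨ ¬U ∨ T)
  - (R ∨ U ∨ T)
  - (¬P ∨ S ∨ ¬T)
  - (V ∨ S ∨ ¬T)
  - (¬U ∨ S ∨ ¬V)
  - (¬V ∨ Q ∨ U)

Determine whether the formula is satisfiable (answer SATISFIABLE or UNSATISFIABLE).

SATISFIABLE

Set P = True and propagate.
Branch on Q: take Q = False.
  then V is forced to False.
For the remaining variables, R = False, S = False, T = False, U = True works.
So P = True  Q = False  R = False  S = False  T = False  U = True  V = False is a satisfying assignment.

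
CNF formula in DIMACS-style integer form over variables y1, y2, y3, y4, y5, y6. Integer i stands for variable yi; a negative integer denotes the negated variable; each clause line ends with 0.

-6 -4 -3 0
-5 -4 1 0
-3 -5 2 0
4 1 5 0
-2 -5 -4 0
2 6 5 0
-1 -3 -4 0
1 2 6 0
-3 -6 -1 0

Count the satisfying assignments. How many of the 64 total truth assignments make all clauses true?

Case analysis on y1 and y4:
  y1=T, y4=T: 5 of the 16 assignments to (y2,y3,y5,y6) work.
  y1=T, y4=F: 9 of the 16 assignments to (y2,y3,y5,y6) work.
  y1=F, y4=T: remaining (y2,y3,y5,y6) ∈ {(F,F,F,T); (T,F,F,F); (T,F,F,T); (T,T,F,F)} — 4.
  y1=F, y4=F: 5 of the 16 assignments to (y2,y3,y5,y6) work.
Total: 5 + 9 + 4 + 5 = 23.

23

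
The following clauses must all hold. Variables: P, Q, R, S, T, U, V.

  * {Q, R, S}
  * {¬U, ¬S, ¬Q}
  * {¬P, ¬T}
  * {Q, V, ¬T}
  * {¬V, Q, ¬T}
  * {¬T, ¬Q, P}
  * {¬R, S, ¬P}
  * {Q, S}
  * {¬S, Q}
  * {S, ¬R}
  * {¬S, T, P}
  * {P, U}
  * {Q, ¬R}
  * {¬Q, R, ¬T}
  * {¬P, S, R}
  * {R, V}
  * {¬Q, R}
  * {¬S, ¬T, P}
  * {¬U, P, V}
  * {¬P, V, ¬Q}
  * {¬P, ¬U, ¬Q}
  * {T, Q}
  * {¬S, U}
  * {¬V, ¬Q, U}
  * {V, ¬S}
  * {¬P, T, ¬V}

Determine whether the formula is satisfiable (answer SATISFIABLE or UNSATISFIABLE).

UNSATISFIABLE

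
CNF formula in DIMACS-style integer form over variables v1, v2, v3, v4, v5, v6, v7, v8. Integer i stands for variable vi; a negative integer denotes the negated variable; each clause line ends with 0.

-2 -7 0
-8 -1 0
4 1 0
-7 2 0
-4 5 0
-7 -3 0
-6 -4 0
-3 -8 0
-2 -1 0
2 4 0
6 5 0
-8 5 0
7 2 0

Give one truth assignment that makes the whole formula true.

v1=F, v2=T, v3=F, v4=T, v5=T, v6=F, v7=F, v8=T

v3 occurs only negated in the remaining clauses — set v3 = False.
Pure literal: v5 appears only positively; assign v5 = True.
Branch on v1: take v1 = False.
  then v4 is forced to True.
  then v6 is forced to False.
Set v2 = True and propagate.
  then v7 is forced to False.
v8 is now unconstrained; take v8 = True.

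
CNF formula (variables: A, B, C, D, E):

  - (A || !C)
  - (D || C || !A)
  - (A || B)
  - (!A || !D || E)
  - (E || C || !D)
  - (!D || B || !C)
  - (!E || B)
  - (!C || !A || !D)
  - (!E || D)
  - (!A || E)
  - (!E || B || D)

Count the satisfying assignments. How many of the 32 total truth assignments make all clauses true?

3

The models are:
  A=F B=T C=F D=F E=F
  A=F B=T C=F D=T E=T
  A=T B=T C=F D=T E=T
Count: 3.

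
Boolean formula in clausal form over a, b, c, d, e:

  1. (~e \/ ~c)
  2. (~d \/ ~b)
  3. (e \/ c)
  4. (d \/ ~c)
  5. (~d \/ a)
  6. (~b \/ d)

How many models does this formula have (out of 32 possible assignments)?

The models are:
  a=0 b=0 c=0 d=0 e=1
  a=1 b=0 c=0 d=0 e=1
  a=1 b=0 c=0 d=1 e=1
  a=1 b=0 c=1 d=1 e=0
Count: 4.

4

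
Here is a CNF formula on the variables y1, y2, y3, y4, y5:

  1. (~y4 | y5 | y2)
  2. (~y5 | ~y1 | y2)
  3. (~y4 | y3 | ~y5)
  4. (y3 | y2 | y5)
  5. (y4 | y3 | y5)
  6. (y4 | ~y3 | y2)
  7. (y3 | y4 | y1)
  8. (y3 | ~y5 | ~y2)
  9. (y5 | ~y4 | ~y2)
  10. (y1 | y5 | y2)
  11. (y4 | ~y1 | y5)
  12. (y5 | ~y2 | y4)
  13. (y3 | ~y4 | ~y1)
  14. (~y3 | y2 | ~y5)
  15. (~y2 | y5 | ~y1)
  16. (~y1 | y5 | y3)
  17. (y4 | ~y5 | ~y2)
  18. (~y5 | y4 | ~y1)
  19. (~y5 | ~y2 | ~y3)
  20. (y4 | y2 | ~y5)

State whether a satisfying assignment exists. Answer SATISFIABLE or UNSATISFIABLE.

UNSATISFIABLE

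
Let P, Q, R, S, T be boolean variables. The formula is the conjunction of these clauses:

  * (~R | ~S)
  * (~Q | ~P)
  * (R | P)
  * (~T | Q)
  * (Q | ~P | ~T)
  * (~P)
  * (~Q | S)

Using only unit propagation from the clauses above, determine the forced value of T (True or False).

False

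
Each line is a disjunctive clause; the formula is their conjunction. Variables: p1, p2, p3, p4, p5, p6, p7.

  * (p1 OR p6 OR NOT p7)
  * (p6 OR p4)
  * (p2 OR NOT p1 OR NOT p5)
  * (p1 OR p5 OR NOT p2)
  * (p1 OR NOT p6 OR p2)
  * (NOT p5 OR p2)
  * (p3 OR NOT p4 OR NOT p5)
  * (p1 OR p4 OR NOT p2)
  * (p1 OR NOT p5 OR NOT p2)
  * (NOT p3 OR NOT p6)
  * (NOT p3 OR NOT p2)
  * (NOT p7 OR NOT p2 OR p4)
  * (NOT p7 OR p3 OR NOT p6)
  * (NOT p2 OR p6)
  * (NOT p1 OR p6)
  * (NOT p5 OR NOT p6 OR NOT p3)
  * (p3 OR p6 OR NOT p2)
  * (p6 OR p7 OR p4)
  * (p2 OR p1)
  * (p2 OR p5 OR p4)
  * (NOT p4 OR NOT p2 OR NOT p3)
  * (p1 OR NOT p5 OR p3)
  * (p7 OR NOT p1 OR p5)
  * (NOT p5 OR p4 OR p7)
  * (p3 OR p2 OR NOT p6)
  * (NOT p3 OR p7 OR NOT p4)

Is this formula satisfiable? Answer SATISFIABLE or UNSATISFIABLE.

p2 = True:
  p5 = True:
    propagation gives p4=False; an empty clause results — contradiction.
  p5 = False:
    propagation gives p1=True; an empty clause results — contradiction.
p2 = False:
  propagation gives p5=False, p1=True, p6=True, p3=False; an empty clause results — contradiction.
Every branch closes, so no satisfying assignment exists.

UNSATISFIABLE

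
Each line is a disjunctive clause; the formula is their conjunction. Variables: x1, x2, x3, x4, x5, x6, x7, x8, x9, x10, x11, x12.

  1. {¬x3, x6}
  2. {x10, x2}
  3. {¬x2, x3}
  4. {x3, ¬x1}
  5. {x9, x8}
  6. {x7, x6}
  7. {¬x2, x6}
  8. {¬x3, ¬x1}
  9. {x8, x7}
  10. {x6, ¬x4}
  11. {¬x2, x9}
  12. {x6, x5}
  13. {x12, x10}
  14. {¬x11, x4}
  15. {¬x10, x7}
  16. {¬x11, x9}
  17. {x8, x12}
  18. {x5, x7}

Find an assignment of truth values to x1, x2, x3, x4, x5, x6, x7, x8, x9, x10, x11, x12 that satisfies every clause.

x1=False, x2=False, x3=False, x4=False, x5=False, x6=True, x7=True, x8=True, x9=True, x10=True, x11=False, x12=False

Check each clause:
  1. {x6, ¬x3} — ¬x3 is true.
  2. {x2, x10} — x10 is true.
  3. {x3, ¬x2} — ¬x2 is true.
  4. {¬x1, x3} — ¬x1 is true.
  5. {x9, x8} — x8 is true.
  6. {x7, x6} — x6 is true.
  7. {x6, ¬x2} — x6 is true.
  8. {¬x3, ¬x1} — ¬x3 is true.
  9. {x7, x8} — x8 is true.
  10. {x6, ¬x4} — ¬x4 is true.
  11. {¬x2, x9} — x9 is true.
  12. {x5, x6} — x6 is true.
  13. {x10, x12} — x10 is true.
  14. {x4, ¬x11} — ¬x11 is true.
  15. {x7, ¬x10} — x7 is true.
  16. {¬x11, x9} — x9 is true.
  17. {x8, x12} — x8 is true.
  18. {x7, x5} — x7 is true.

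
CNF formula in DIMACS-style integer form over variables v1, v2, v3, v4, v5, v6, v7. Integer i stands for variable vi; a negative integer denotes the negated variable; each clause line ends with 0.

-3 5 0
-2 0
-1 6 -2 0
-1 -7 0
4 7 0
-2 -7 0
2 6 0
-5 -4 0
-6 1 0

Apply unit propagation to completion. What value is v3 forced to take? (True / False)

False

(!v2) is a unit clause: v2 = False.
From (v2 || v6) and v2 = False: v6 = True.
(v1 || !v6): since v6 = True, the clause reduces to (v1). v1 = True.
From (!v7 || !v1) and v1 = True: v7 = False.
(v7 || v4) with v7 = False leaves only v4, so v4 = True.
From (!v4 || !v5) and v4 = True: v5 = False.
(v5 || !v3): since v5 = False, the clause reduces to (!v3). v3 = False.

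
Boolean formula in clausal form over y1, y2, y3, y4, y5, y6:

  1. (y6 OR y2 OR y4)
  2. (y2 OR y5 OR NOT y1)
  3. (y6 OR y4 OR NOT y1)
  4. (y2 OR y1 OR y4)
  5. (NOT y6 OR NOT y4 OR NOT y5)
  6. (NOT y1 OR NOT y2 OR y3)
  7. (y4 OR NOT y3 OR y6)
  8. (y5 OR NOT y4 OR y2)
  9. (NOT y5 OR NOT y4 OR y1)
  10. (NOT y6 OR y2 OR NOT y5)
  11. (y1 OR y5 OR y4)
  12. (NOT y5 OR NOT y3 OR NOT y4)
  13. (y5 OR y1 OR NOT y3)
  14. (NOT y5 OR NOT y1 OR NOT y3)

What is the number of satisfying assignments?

9

Split on y4, then y5.
  y4=1, y5=1: remaining (y1,y2,y3,y6) ∈ {(1,0,0,0)} — 1.
  y4=1, y5=0: remaining (y1,y2,y3,y6) ∈ {(0,1,0,0); (0,1,0,1); (1,1,1,0); (1,1,1,1)} — 4.
  y4=0, y5=1: remaining (y1,y2,y3,y6) ∈ {(0,1,0,0); (0,1,0,1); (0,1,1,1)} — 3.
  y4=0, y5=0: remaining (y1,y2,y3,y6) ∈ {(1,1,1,1)} — 1.
Total: 1 + 4 + 3 + 1 = 9.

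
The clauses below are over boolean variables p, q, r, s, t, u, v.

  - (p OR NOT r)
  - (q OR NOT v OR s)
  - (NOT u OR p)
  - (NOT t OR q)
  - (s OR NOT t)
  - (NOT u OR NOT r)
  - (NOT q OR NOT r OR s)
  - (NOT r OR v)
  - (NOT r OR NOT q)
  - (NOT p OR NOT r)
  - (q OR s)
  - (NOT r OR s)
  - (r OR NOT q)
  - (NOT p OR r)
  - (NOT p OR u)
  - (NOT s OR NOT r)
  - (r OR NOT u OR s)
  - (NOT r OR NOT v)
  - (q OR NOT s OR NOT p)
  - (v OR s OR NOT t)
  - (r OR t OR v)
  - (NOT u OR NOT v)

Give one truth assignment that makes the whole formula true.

p = 0, q = 0, r = 0, s = 1, t = 0, u = 0, v = 1

Branch on p: take p = False.
  then r is forced to False.
  then u is forced to False.
  then q is forced to False.
  then t is forced to False.
  then s is forced to True.
  then v is forced to True.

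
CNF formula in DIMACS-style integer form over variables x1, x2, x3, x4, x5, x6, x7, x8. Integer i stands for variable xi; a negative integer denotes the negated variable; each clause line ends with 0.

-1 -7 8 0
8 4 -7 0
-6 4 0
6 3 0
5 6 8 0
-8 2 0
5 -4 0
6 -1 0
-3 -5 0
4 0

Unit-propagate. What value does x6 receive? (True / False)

True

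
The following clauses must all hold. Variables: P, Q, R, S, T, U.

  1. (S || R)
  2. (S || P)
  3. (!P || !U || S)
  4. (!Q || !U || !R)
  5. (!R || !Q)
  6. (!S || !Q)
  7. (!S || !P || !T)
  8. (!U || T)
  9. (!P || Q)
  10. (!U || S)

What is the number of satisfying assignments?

Satisfying assignments:
  P=F Q=F R=F S=T T=F U=F
  P=F Q=F R=F S=T T=T U=F
  P=F Q=F R=F S=T T=T U=T
  P=F Q=F R=T S=T T=F U=F
  P=F Q=F R=T S=T T=T U=F
  P=F Q=F R=T S=T T=T U=T
Count: 6.

6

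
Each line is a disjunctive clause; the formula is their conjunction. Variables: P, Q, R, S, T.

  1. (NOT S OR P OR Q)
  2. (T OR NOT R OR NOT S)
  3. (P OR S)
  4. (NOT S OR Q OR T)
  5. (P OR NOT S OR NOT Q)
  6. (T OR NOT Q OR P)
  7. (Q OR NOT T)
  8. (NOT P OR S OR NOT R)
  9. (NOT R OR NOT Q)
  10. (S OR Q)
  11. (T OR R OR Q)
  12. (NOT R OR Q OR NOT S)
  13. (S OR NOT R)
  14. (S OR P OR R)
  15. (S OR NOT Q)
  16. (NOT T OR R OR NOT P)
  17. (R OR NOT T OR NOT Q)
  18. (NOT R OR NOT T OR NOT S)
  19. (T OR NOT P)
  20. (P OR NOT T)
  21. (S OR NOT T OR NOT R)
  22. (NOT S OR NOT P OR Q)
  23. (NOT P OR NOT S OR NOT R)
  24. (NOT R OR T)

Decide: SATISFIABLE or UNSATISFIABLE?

UNSATISFIABLE

S = True:
  T = True:
    propagation gives Q=True, P=True, R=False; an empty clause results — contradiction.
  T = False:
    propagation gives R=False, Q=True, P=True; an empty clause results — contradiction.
S = False:
  propagation gives P=True, R=False, Q=True; an empty clause results — contradiction.
Every branch closes, so no satisfying assignment exists.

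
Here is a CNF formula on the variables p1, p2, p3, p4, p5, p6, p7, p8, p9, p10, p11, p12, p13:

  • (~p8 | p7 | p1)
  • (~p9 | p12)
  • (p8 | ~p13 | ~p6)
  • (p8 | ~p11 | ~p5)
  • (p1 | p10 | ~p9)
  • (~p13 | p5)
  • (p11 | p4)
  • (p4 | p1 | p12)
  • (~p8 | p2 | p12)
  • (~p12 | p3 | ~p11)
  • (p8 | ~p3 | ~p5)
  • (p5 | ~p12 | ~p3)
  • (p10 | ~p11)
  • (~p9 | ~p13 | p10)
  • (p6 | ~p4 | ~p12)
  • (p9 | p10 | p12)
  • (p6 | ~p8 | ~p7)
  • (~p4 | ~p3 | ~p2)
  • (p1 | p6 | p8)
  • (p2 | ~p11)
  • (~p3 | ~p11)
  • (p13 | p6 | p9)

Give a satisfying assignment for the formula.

p1=1, p2=1, p3=0, p4=1, p5=0, p6=1, p7=1, p8=1, p9=0, p10=1, p11=1, p12=0, p13=0

p1 occurs only positively in the remaining clauses — set p1 = True.
p10 occurs only positively in the remaining clauses — set p10 = True.
Branch on p2: take p2 = True.
Set p3 = False and propagate.
Try p4 = True.
For the remaining variables, p5 = False, p6 = True, p7 = True, p8 = True, p9 = False, p11 = True, p12 = False, p13 = False works.
Every clause has at least one true literal under this assignment.
Check each clause:
  1. (~p8 | p1 | p7) — p1 is true.
  2. (~p9 | p12) — ~p9 is true.
  3. (p8 | ~p13 | ~p6) — p8 is true.
  4. (~p11 | p8 | ~p5) — p8 is true.
  5. (p10 | ~p9 | p1) — p1 is true.
  6. (p5 | ~p13) — ~p13 is true.
  7. (p11 | p4) — p11 is true.
  8. (p4 | p12 | p1) — p1 is true.
  9. (p2 | ~p8 | p12) — p2 is true.
  10. (~p11 | p3 | ~p12) — ~p12 is true.
  11. (~p5 | ~p3 | p8) — p8 is true.
  12. (~p12 | ~p3 | p5) — ~p3 is true.
  13. (~p11 | p10) — p10 is true.
  14. (~p9 | p10 | ~p13) — p10 is true.
  15. (~p12 | p6 | ~p4) — ~p12 is true.
  16. (p12 | p9 | p10) — p10 is true.
  17. (~p7 | p6 | ~p8) — p6 is true.
  18. (~p3 | ~p4 | ~p2) — ~p3 is true.
  19. (p6 | p8 | p1) — p8 is true.
  20. (~p11 | p2) — p2 is true.
  21. (~p11 | ~p3) — ~p3 is true.
  22. (p9 | p6 | p13) — p6 is true.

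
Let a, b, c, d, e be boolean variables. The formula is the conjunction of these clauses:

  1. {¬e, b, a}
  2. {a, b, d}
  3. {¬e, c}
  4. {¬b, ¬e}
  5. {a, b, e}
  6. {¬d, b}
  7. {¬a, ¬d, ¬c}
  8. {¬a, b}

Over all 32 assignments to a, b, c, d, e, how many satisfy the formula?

The models are:
  a=F b=T c=F d=F e=F
  a=F b=T c=F d=T e=F
  a=F b=T c=T d=F e=F
  a=F b=T c=T d=T e=F
  a=T b=T c=F d=F e=F
  a=T b=T c=F d=T e=F
  a=T b=T c=T d=F e=F
Count: 7.

7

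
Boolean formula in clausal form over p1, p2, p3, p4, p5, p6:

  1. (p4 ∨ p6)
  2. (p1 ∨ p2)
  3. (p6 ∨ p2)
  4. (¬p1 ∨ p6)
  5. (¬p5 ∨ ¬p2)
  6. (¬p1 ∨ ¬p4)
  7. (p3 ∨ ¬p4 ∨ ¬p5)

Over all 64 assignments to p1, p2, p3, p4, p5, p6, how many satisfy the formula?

12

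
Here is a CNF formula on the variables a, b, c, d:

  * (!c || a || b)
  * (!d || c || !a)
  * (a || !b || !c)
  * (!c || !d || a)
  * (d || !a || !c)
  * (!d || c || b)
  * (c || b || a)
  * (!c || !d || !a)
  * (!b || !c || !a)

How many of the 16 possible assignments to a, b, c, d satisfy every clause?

4

The models are:
  a=F b=T c=F d=F
  a=F b=T c=F d=T
  a=T b=F c=F d=F
  a=T b=T c=F d=F
Count: 4.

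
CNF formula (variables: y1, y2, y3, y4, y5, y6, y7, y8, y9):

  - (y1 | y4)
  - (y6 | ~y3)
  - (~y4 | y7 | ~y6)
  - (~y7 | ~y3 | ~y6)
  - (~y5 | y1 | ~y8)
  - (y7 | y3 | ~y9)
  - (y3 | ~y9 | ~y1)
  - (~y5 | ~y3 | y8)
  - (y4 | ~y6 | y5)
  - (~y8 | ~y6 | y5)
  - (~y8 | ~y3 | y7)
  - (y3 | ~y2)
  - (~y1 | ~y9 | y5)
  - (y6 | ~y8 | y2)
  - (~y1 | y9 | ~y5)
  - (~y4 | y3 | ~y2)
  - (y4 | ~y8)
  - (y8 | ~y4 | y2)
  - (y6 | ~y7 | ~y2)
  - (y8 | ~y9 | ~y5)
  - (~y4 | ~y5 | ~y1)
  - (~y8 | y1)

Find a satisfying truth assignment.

y1 = True, y2 = False, y3 = False, y4 = False, y5 = False, y6 = False, y7 = False, y8 = False, y9 = False

Set y1 = True and propagate.
Set y2 = False and propagate.
For the remaining variables, y3 = False, y4 = False, y5 = False, y6 = False, y7 = False, y8 = False, y9 = False works.
Every clause has at least one true literal under this assignment.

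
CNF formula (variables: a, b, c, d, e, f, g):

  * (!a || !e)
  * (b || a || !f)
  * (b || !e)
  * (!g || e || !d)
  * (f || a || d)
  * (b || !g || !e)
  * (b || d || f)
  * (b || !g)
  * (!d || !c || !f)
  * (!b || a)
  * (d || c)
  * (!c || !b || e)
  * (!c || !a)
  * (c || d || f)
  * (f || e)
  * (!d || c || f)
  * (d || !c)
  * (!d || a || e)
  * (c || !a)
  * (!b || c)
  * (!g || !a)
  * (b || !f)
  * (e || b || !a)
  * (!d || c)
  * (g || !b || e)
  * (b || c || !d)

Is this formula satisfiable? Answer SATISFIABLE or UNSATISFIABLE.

UNSATISFIABLE

b = True:
  propagation gives a=True, e=False, c=False; an empty clause results — contradiction.
b = False:
  propagation gives e=False, g=False, f=True; an empty clause results — contradiction.
Every branch closes, so no satisfying assignment exists.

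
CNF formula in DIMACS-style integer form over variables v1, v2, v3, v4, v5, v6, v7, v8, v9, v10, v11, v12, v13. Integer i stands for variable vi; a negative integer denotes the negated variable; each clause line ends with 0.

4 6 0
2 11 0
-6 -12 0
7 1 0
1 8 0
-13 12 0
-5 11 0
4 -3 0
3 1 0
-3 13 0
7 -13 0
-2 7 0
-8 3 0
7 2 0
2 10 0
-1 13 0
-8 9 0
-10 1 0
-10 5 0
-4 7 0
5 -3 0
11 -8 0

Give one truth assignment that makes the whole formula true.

Pure literal: v7 appears only positively; assign v7 = True.
Pure literal: v9 appears only positively; assign v9 = True.
Try v1 = True.
  then v13 is forced to True.
  then v12 is forced to True.
  then v6 is forced to False.
  then v4 is forced to True.
Try v2 = False.
  then v11 is forced to True.
  then v10 is forced to True.
  then v5 is forced to True.
For the remaining variables, v3 = True, v8 = False works.

v1=1, v2=0, v3=1, v4=1, v5=1, v6=0, v7=1, v8=0, v9=1, v10=1, v11=1, v12=1, v13=1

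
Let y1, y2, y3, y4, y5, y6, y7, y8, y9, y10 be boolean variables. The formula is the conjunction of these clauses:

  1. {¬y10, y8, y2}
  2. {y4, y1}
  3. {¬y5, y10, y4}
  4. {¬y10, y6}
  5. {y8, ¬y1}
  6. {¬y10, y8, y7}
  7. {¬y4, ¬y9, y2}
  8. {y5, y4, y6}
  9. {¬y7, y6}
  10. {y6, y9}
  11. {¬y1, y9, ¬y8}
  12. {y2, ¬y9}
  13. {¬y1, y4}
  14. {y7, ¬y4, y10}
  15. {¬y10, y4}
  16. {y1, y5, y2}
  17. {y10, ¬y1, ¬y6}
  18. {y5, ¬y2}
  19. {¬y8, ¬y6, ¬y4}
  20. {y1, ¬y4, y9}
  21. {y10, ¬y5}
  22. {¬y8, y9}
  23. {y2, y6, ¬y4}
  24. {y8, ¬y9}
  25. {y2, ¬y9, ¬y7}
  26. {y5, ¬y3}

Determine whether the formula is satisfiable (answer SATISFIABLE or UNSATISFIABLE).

y4 = True:
  y9 = True:
    propagation gives y2=True, y5=True, y10=True, y6=True; an empty clause results — contradiction.
  y9 = False:
    propagation gives y6=True, y8=False, y1=False; an empty clause results — contradiction.
y4 = False:
  propagation gives y1=True; an empty clause results — contradiction.
Every branch closes, so no satisfying assignment exists.

UNSATISFIABLE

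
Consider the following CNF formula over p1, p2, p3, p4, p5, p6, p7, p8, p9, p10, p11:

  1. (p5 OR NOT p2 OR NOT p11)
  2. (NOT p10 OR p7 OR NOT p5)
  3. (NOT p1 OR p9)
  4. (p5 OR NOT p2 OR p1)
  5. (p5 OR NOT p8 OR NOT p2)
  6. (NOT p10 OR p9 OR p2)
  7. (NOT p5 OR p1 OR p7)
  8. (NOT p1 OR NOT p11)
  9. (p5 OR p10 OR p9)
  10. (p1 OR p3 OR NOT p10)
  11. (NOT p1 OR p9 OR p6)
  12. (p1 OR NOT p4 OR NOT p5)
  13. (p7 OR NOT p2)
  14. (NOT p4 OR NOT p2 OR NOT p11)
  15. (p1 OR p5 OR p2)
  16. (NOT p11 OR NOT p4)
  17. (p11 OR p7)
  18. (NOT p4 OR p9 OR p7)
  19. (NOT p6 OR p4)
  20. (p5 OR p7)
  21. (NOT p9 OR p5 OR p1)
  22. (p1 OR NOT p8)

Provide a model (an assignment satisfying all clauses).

p1 = 1  p2 = 0  p3 = 0  p4 = 1  p5 = 0  p6 = 0  p7 = 1  p8 = 0  p9 = 1  p10 = 1  p11 = 0

Pure literal: p7 appears only positively; assign p7 = True.
p8 occurs only negated in the remaining clauses — set p8 = False.
Branch on p1: take p1 = True.
  then p9 is forced to True.
  then p11 is forced to False.
Try p4 = True.
p2, p3, p5, p6, p10 are now unconstrained; take p2 = False, p3 = False, p5 = False, p6 = False, p10 = True.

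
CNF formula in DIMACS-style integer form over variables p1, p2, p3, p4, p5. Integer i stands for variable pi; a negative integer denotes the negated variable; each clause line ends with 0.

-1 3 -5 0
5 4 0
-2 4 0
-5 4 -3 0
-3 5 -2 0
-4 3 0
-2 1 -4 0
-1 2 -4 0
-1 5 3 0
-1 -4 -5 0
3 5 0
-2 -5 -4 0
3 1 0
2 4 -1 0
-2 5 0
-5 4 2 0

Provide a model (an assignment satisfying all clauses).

p1 = F, p2 = F, p3 = T, p4 = T, p5 = F

Try p1 = False.
  then p3 is forced to True.
Branch on p2: take p2 = False.
Try p4 = True.
p5 is now unconstrained; take p5 = False.
Every clause has at least one true literal under this assignment.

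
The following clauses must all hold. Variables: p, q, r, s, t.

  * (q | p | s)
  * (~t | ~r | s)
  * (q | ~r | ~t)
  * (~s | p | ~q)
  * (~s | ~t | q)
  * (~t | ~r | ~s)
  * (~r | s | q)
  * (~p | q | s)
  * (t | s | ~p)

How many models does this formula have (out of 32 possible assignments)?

11

Split on s, then q.
  s=1, q=1: remaining (p,r,t) ∈ {(1,0,0); (1,0,1); (1,1,0)} — 3.
  s=1, q=0: remaining (p,r,t) ∈ {(0,0,0); (0,1,0); (1,0,0); (1,1,0)} — 4.
  s=0, q=1: remaining (p,r,t) ∈ {(0,0,0); (0,0,1); (0,1,0); (1,0,1)} — 4.
  s=0, q=0: a clause becomes empty — 0.
Total: 3 + 4 + 4 + 0 = 11.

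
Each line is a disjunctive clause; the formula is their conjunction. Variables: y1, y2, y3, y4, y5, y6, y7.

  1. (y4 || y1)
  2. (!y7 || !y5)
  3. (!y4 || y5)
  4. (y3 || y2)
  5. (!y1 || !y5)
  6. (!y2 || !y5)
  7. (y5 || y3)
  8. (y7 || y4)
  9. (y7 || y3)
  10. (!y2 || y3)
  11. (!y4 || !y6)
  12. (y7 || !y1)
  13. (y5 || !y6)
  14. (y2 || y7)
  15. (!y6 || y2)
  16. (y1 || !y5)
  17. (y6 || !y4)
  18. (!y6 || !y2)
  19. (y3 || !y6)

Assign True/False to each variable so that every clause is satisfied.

y3 occurs only positively in the remaining clauses — set y3 = True.
Set y1 = True and propagate.
  then y5 is forced to False.
  then y4 is forced to False.
  then y7 is forced to True.
  then y6 is forced to False.
y2 is now unconstrained; take y2 = False.
Every clause has at least one true literal under this assignment.

y1 = T, y2 = F, y3 = T, y4 = F, y5 = F, y6 = F, y7 = T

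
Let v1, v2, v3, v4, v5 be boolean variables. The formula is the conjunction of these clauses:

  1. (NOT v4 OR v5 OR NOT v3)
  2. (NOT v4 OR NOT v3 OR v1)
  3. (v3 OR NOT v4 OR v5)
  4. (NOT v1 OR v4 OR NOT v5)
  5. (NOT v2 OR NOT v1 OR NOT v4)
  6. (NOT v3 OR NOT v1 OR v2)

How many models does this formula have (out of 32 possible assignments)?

14

Case analysis on v4 and v1:
  v4=T, v1=T: remaining (v2,v3,v5) ∈ {(F,F,T)} — 1.
  v4=T, v1=F: remaining (v2,v3,v5) ∈ {(F,F,T); (T,F,T)} — 2.
  v4=F, v1=T: remaining (v2,v3,v5) ∈ {(F,F,F); (T,F,F); (T,T,F)} — 3.
  v4=F, v1=F: v2, v3, v5 free → 2^3 = 8.
Total: 1 + 2 + 3 + 8 = 14.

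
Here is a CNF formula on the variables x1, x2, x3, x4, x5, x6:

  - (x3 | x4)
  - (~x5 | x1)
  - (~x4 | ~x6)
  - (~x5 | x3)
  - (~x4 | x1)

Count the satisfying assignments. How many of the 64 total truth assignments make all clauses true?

Split on x4, then x1.
  x4=T, x1=T: x2 free; 3 ways for (x3,x5,x6) × 2^1 = 6.
  x4=T, x1=F: a clause becomes empty — 0.
  x4=F, x1=T: forces x3=T; x2, x5, x6 free → 2^3 = 8.
  x4=F, x1=F: remaining (x2,x3,x5,x6) ∈ {(F,T,F,F); (F,T,F,T); (T,T,F,F); (T,T,F,T)} — 4.
Total: 6 + 0 + 8 + 4 = 18.

18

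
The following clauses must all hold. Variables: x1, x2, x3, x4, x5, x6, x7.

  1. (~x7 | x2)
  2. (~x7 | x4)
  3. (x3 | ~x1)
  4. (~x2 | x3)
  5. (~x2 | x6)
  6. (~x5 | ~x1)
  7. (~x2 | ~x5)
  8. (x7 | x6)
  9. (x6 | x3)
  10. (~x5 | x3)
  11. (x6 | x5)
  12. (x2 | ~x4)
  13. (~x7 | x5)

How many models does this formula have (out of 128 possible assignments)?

8

Split on x2, then x5.
  x2=T, x5=T: a clause becomes empty — 0.
  x2=T, x5=F: remaining (x1,x3,x4,x6,x7) ∈ {(F,T,F,T,F); (F,T,T,T,F); (T,T,F,T,F); (T,T,T,T,F)} — 4.
  x2=F, x5=T: remaining (x1,x3,x4,x6,x7) ∈ {(F,T,F,T,F)} — 1.
  x2=F, x5=F: remaining (x1,x3,x4,x6,x7) ∈ {(F,F,F,T,F); (F,T,F,T,F); (T,T,F,T,F)} — 3.
Total: 0 + 4 + 1 + 3 = 8.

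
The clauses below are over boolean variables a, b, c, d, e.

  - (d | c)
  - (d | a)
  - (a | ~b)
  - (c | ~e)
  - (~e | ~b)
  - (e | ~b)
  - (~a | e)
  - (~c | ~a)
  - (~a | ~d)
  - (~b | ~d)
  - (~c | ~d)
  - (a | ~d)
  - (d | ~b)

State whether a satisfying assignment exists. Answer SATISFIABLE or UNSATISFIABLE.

d = True:
  propagation gives a=False; an empty clause results — contradiction.
d = False:
  propagation gives c=True, a=True; an empty clause results — contradiction.
Every branch closes, so no satisfying assignment exists.

UNSATISFIABLE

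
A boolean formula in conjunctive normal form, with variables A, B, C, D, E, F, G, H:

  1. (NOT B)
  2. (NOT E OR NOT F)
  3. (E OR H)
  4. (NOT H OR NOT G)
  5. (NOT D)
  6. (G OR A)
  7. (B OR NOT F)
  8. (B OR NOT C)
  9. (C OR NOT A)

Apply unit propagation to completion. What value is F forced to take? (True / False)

False

(NOT B) is a unit clause: B = False.
(NOT D) stands alone — D = False.
From (NOT F OR B) and B = False: F = False.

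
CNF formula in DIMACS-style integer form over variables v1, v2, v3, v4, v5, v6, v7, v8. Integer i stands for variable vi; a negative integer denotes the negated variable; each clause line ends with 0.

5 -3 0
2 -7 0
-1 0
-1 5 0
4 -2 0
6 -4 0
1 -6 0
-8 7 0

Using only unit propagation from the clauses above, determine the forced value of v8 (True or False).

False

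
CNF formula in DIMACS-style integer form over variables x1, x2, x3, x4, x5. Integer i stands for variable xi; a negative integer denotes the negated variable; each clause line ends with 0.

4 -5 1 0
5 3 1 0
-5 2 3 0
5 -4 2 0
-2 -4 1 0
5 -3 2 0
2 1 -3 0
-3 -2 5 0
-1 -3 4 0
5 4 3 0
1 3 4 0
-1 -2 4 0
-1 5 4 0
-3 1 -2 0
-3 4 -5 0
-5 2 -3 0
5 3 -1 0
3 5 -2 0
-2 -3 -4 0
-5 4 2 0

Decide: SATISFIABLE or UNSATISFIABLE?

Set x1 = True and propagate.
Set x2 = True and propagate.
  then x4 is forced to True.
  then x3 is forced to False.
  then x5 is forced to True.
Every clause has at least one true literal under this assignment.
So x1 = True, x2 = True, x3 = False, x4 = True, x5 = True is a satisfying assignment.

SATISFIABLE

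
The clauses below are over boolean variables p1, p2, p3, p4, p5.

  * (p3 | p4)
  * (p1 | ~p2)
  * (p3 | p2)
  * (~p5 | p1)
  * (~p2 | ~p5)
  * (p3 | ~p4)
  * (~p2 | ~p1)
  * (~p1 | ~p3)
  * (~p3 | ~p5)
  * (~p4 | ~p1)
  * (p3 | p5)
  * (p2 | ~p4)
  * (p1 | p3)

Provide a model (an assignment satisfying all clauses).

Branch on p1: take p1 = False.
  then p2 is forced to False.
  then p3 is forced to True.
  then p5 is forced to False.
  then p4 is forced to False.
Check each clause:
  1. (p3 | p4) — p3 is true.
  2. (~p2 | p1) — ~p2 is true.
  3. (p3 | p2) — p3 is true.
  4. (p1 | ~p5) — ~p5 is true.
  5. (~p2 | ~p5) — ~p5 is true.
  6. (p3 | ~p4) — p3 is true.
  7. (~p2 | ~p1) — ~p2 is true.
  8. (~p3 | ~p1) — ~p1 is true.
  9. (~p3 | ~p5) — ~p5 is true.
  10. (~p4 | ~p1) — ~p4 is true.
  11. (p3 | p5) — p3 is true.
  12. (p2 | ~p4) — ~p4 is true.
  13. (p1 | p3) — p3 is true.

p1=F, p2=F, p3=T, p4=F, p5=F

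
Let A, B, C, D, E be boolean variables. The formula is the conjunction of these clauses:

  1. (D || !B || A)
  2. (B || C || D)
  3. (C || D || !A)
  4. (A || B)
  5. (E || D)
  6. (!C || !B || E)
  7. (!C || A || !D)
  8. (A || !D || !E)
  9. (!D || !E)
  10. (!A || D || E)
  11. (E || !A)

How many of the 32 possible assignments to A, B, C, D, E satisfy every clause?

3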